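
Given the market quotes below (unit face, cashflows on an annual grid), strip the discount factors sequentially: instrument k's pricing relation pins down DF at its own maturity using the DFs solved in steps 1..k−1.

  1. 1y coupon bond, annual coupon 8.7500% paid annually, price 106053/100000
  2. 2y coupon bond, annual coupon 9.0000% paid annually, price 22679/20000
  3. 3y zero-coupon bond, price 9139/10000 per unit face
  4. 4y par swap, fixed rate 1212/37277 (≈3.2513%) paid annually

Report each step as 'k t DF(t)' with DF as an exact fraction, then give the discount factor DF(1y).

1 1 1219/1250
2 2 4799/5000
3 3 9139/10000
4 4 2197/2500
DF(1y) = 1219/1250 ≈ 0.975200

step 1 [1y] bond c/1=7/80: DF=(106053/100000 − 7/80·(0))/(1+7/80) = 1219/1250 ≈ 0.975200
step 2 [2y] bond c/1=9/100: DF=(22679/20000 − 9/100·(0.975200))/(1+9/100) = 4799/5000 ≈ 0.959800
step 3 [3y] zero: DF = P = 9139/10000 ≈ 0.913900
step 4 [4y] swap r/1=1212/37277: DF=(1 − 1212/37277·(0.975200+0.959800+0.913900))/(1+1212/37277) = 2197/2500 ≈ 0.878800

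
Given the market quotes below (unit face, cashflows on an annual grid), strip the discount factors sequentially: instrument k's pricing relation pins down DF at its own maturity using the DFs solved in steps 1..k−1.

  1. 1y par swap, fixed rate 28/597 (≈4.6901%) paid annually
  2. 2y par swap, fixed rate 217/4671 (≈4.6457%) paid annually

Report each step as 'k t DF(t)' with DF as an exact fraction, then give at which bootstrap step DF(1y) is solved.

1 1 597/625
2 2 2283/2500
DF(1y) is solved at step 1

step 1 [1y] swap r/1=28/597: DF=(1 − 28/597·(0))/(1+28/597) = 597/625 ≈ 0.955200
step 2 [2y] swap r/1=217/4671: DF=(1 − 217/4671·(0.955200))/(1+217/4671) = 2283/2500 ≈ 0.913200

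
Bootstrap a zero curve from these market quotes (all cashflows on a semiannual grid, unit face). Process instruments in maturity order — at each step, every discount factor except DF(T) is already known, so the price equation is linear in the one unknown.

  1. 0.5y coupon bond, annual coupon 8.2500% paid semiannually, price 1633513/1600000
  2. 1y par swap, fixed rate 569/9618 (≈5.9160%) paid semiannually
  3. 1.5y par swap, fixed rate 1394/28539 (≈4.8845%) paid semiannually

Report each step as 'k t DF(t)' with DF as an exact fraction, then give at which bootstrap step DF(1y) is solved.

1 1/2 1961/2000
2 1 9431/10000
3 3/2 9303/10000
DF(1y) is solved at step 2

step 1 [0.5y] bond c/2=33/800: DF=(1633513/1600000 − 33/800·(0))/(1+33/800) = 1961/2000 ≈ 0.980500
step 2 [1y] swap r/2=569/19236: DF=(1 − 569/19236·(0.980500))/(1+569/19236) = 9431/10000 ≈ 0.943100
step 3 [1.5y] swap r/2=697/28539: DF=(1 − 697/28539·(0.980500+0.943100))/(1+697/28539) = 9303/10000 ≈ 0.930300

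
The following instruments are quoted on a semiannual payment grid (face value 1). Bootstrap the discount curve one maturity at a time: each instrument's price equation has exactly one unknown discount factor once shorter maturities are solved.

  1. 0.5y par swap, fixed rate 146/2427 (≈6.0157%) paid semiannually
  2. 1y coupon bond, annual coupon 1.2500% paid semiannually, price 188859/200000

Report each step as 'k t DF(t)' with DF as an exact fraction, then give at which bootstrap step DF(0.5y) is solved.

1 1/2 2427/2500
2 1 2331/2500
DF(0.5y) is solved at step 1

step 1 [0.5y] swap r/2=73/2427: DF=(1 − 73/2427·(0))/(1+73/2427) = 2427/2500 ≈ 0.970800
step 2 [1y] bond c/2=1/160: DF=(188859/200000 − 1/160·(0.970800))/(1+1/160) = 2331/2500 ≈ 0.932400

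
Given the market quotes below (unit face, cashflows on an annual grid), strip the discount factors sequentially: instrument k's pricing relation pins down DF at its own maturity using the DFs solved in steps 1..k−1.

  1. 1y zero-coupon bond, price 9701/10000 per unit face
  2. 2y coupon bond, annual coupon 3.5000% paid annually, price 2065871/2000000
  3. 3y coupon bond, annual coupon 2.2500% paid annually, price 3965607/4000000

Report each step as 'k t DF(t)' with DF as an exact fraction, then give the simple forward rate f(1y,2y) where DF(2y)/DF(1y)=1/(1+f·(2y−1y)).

1 1 9701/10000
2 2 2413/2500
3 3 927/1000
f(1y,2y) = ((9701/10000)/(2413/2500) − 1)/(1) = 49/9652 ≈ 0.5077%

step 1 [1y] zero: DF = P = 9701/10000 ≈ 0.970100
step 2 [2y] bond c/1=7/200: DF=(2065871/2000000 − 7/200·(0.970100))/(1+7/200) = 2413/2500 ≈ 0.965200
step 3 [3y] bond c/1=9/400: DF=(3965607/4000000 − 9/400·(0.970100+0.965200))/(1+9/400) = 927/1000 ≈ 0.927000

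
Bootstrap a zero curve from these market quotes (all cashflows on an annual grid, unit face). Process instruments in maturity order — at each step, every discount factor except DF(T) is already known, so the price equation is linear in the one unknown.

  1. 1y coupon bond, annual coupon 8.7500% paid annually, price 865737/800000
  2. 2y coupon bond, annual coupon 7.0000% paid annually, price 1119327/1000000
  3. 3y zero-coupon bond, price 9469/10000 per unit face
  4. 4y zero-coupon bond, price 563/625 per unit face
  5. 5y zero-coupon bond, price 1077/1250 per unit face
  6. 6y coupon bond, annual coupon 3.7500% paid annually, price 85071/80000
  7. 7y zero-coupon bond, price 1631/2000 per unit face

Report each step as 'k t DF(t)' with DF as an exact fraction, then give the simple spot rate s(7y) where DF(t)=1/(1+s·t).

1 1 9951/10000
2 2 981/1000
3 3 9469/10000
4 4 563/625
5 5 1077/1250
6 6 2139/2500
7 7 1631/2000
s(7y) = (1/(1631/2000) − 1)/(7) = 369/11417 ≈ 3.2320%

step 1 [1y] bond c/1=7/80: DF=(865737/800000 − 7/80·(0))/(1+7/80) = 9951/10000 ≈ 0.995100
step 2 [2y] bond c/1=7/100: DF=(1119327/1000000 − 7/100·(0.995100))/(1+7/100) = 981/1000 ≈ 0.981000
step 3 [3y] zero: DF = P = 9469/10000 ≈ 0.946900
step 4 [4y] zero: DF = P = 563/625 ≈ 0.900800
step 5 [5y] zero: DF = P = 1077/1250 ≈ 0.861600
step 6 [6y] bond c/1=3/80: DF=(85071/80000 − 3/80·(0.995100+0.981000+0.946900+0.900800+0.861600))/(1+3/80) = 2139/2500 ≈ 0.855600
step 7 [7y] zero: DF = P = 1631/2000 ≈ 0.815500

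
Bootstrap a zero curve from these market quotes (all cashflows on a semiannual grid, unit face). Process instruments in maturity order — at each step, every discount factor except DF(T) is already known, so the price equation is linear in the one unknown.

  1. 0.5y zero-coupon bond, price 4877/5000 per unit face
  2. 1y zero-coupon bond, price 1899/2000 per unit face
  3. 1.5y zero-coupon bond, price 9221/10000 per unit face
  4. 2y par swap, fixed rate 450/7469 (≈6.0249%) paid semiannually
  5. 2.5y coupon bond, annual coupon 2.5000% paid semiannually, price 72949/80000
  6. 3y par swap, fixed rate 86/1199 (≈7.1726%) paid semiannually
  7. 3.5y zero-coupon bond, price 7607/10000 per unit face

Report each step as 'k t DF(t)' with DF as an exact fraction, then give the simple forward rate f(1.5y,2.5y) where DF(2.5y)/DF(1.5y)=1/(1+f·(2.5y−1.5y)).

step 1 [0.5y] zero: DF = P = 4877/5000 ≈ 0.975400
step 2 [1y] zero: DF = P = 1899/2000 ≈ 0.949500
step 3 [1.5y] zero: DF = P = 9221/10000 ≈ 0.922100
step 4 [2y] swap r/2=225/7469: DF=(1 − 225/7469·(0.975400+0.949500+0.922100))/(1+225/7469) = 71/80 ≈ 0.887500
step 5 [2.5y] bond c/2=1/80: DF=(72949/80000 − 1/80·(0.975400+0.949500+0.922100+0.887500))/(1+1/80) = 1709/2000 ≈ 0.854500
step 6 [3y] swap r/2=43/1199: DF=(1 − 43/1199·(0.975400+0.949500+0.922100+0.887500+0.854500))/(1+43/1199) = 1613/2000 ≈ 0.806500
step 7 [3.5y] zero: DF = P = 7607/10000 ≈ 0.760700

1 1/2 4877/5000
2 1 1899/2000
3 3/2 9221/10000
4 2 71/80
5 5/2 1709/2000
6 3 1613/2000
7 7/2 7607/10000
f(1.5y,2.5y) = ((9221/10000)/(1709/2000) − 1)/(1) = 676/8545 ≈ 7.9111%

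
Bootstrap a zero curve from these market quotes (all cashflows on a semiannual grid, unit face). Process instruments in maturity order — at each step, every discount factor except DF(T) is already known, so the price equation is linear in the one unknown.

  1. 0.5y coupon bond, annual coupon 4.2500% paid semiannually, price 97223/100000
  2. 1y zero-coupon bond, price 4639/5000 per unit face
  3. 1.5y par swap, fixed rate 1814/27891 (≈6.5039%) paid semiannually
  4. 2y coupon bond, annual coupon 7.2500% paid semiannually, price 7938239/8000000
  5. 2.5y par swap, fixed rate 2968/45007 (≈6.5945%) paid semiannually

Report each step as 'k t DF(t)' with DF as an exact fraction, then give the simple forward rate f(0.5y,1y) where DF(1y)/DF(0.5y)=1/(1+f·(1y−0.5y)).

1 1/2 119/125
2 1 4639/5000
3 3/2 9093/10000
4 2 43/50
5 5/2 2129/2500
f(0.5y,1y) = ((119/125)/(4639/5000) − 1)/(1/2) = 242/4639 ≈ 5.2166%

step 1 [0.5y] bond c/2=17/800: DF=(97223/100000 − 17/800·(0))/(1+17/800) = 119/125 ≈ 0.952000
step 2 [1y] zero: DF = P = 4639/5000 ≈ 0.927800
step 3 [1.5y] swap r/2=907/27891: DF=(1 − 907/27891·(0.952000+0.927800))/(1+907/27891) = 9093/10000 ≈ 0.909300
step 4 [2y] bond c/2=29/800: DF=(7938239/8000000 − 29/800·(0.952000+0.927800+0.909300))/(1+29/800) = 43/50 ≈ 0.860000
step 5 [2.5y] swap r/2=1484/45007: DF=(1 − 1484/45007·(0.952000+0.927800+0.909300+0.860000))/(1+1484/45007) = 2129/2500 ≈ 0.851600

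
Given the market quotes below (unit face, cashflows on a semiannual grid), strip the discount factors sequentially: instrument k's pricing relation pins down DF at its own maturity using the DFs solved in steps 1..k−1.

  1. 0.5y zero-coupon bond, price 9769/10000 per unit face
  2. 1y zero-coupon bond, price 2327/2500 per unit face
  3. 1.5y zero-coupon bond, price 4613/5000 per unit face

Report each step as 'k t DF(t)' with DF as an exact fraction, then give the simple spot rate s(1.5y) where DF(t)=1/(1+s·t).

step 1 [0.5y] zero: DF = P = 9769/10000 ≈ 0.976900
step 2 [1y] zero: DF = P = 2327/2500 ≈ 0.930800
step 3 [1.5y] zero: DF = P = 4613/5000 ≈ 0.922600

1 1/2 9769/10000
2 1 2327/2500
3 3/2 4613/5000
s(1.5y) = (1/(4613/5000) − 1)/(3/2) = 258/4613 ≈ 5.5929%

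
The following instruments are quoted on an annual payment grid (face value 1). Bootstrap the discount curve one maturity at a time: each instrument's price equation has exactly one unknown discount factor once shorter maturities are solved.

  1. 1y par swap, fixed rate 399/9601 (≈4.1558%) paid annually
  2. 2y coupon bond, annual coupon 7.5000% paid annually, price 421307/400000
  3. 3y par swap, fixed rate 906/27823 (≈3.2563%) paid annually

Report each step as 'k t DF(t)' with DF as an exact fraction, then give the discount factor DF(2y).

1 1 9601/10000
2 2 1141/1250
3 3 4547/5000
DF(2y) = 1141/1250 ≈ 0.912800

step 1 [1y] swap r/1=399/9601: DF=(1 − 399/9601·(0))/(1+399/9601) = 9601/10000 ≈ 0.960100
step 2 [2y] bond c/1=3/40: DF=(421307/400000 − 3/40·(0.960100))/(1+3/40) = 1141/1250 ≈ 0.912800
step 3 [3y] swap r/1=906/27823: DF=(1 − 906/27823·(0.960100+0.912800))/(1+906/27823) = 4547/5000 ≈ 0.909400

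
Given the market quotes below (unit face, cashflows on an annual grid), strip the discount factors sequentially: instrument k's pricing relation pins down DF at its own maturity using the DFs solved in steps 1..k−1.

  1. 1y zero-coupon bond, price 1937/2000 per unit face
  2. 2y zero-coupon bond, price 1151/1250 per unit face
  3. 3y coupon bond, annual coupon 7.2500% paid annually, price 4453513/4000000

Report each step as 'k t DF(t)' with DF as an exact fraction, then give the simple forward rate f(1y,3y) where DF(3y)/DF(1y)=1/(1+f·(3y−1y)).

step 1 [1y] zero: DF = P = 1937/2000 ≈ 0.968500
step 2 [2y] zero: DF = P = 1151/1250 ≈ 0.920800
step 3 [3y] bond c/1=29/400: DF=(4453513/4000000 − 29/400·(0.968500+0.920800))/(1+29/400) = 569/625 ≈ 0.910400

1 1 1937/2000
2 2 1151/1250
3 3 569/625
f(1y,3y) = ((1937/2000)/(569/625) − 1)/(2) = 581/18208 ≈ 3.1909%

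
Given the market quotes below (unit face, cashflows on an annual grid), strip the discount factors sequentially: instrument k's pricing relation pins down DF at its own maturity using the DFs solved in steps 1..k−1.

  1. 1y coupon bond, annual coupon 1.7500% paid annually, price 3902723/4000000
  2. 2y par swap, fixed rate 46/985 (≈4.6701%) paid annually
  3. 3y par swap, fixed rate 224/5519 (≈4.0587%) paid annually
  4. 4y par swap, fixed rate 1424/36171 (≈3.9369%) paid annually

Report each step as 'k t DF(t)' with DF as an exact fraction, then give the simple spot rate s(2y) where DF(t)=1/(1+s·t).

step 1 [1y] bond c/1=7/400: DF=(3902723/4000000 − 7/400·(0))/(1+7/400) = 9589/10000 ≈ 0.958900
step 2 [2y] swap r/1=46/985: DF=(1 − 46/985·(0.958900))/(1+46/985) = 4563/5000 ≈ 0.912600
step 3 [3y] swap r/1=224/5519: DF=(1 − 224/5519·(0.958900+0.912600))/(1+224/5519) = 111/125 ≈ 0.888000
step 4 [4y] swap r/1=1424/36171: DF=(1 − 1424/36171·(0.958900+0.912600+0.888000))/(1+1424/36171) = 536/625 ≈ 0.857600

1 1 9589/10000
2 2 4563/5000
3 3 111/125
4 4 536/625
s(2y) = (1/(4563/5000) − 1)/(2) = 437/9126 ≈ 4.7885%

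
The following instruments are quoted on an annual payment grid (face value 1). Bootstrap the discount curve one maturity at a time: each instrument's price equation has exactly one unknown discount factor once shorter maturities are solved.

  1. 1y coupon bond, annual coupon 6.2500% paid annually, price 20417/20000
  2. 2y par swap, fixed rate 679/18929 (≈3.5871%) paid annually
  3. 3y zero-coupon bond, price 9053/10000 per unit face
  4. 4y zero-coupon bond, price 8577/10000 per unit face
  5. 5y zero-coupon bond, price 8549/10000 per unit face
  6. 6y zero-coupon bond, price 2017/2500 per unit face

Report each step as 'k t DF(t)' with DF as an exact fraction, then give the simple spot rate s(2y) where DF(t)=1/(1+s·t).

1 1 1201/1250
2 2 9321/10000
3 3 9053/10000
4 4 8577/10000
5 5 8549/10000
6 6 2017/2500
s(2y) = (1/(9321/10000) − 1)/(2) = 679/18642 ≈ 3.6423%

step 1 [1y] bond c/1=1/16: DF=(20417/20000 − 1/16·(0))/(1+1/16) = 1201/1250 ≈ 0.960800
step 2 [2y] swap r/1=679/18929: DF=(1 − 679/18929·(0.960800))/(1+679/18929) = 9321/10000 ≈ 0.932100
step 3 [3y] zero: DF = P = 9053/10000 ≈ 0.905300
step 4 [4y] zero: DF = P = 8577/10000 ≈ 0.857700
step 5 [5y] zero: DF = P = 8549/10000 ≈ 0.854900
step 6 [6y] zero: DF = P = 2017/2500 ≈ 0.806800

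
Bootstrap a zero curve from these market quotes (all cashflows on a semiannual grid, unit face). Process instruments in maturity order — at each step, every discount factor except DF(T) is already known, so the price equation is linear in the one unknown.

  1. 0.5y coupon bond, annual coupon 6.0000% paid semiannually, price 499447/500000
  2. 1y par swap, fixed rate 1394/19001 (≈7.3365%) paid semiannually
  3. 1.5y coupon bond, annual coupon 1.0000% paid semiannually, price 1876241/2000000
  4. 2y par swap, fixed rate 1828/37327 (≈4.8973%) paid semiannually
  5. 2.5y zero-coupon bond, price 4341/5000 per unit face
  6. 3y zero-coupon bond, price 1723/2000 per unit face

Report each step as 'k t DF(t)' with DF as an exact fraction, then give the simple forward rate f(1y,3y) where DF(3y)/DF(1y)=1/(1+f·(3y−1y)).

step 1 [0.5y] bond c/2=3/100: DF=(499447/500000 − 3/100·(0))/(1+3/100) = 4849/5000 ≈ 0.969800
step 2 [1y] swap r/2=697/19001: DF=(1 − 697/19001·(0.969800))/(1+697/19001) = 9303/10000 ≈ 0.930300
step 3 [1.5y] bond c/2=1/200: DF=(1876241/2000000 − 1/200·(0.969800+0.930300))/(1+1/200) = 231/250 ≈ 0.924000
step 4 [2y] swap r/2=914/37327: DF=(1 − 914/37327·(0.969800+0.930300+0.924000))/(1+914/37327) = 4543/5000 ≈ 0.908600
step 5 [2.5y] zero: DF = P = 4341/5000 ≈ 0.868200
step 6 [3y] zero: DF = P = 1723/2000 ≈ 0.861500

1 1/2 4849/5000
2 1 9303/10000
3 3/2 231/250
4 2 4543/5000
5 5/2 4341/5000
6 3 1723/2000
f(1y,3y) = ((9303/10000)/(1723/2000) − 1)/(2) = 344/8615 ≈ 3.9930%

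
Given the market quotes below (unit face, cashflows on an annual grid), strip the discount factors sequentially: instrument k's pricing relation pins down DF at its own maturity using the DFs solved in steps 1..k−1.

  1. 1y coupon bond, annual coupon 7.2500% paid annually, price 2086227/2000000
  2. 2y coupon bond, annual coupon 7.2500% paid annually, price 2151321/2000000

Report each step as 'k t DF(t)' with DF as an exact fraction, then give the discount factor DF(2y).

step 1 [1y] bond c/1=29/400: DF=(2086227/2000000 − 29/400·(0))/(1+29/400) = 4863/5000 ≈ 0.972600
step 2 [2y] bond c/1=29/400: DF=(2151321/2000000 − 29/400·(0.972600))/(1+29/400) = 2343/2500 ≈ 0.937200

1 1 4863/5000
2 2 2343/2500
DF(2y) = 2343/2500 ≈ 0.937200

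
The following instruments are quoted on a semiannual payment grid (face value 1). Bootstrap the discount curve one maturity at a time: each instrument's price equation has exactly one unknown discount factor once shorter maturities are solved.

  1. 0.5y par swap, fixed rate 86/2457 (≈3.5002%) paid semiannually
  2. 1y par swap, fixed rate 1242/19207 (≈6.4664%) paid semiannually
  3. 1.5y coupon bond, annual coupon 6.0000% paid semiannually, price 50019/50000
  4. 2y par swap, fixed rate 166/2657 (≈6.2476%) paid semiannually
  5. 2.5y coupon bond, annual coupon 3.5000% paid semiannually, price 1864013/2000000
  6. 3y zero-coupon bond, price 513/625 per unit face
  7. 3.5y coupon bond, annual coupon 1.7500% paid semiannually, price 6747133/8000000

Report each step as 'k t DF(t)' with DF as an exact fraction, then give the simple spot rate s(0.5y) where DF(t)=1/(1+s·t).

1 1/2 2457/2500
2 1 9379/10000
3 3/2 9153/10000
4 2 4419/5000
5 5/2 213/250
6 3 513/625
7 7/2 7893/10000
s(0.5y) = (1/(2457/2500) − 1)/(1/2) = 86/2457 ≈ 3.5002%

step 1 [0.5y] swap r/2=43/2457: DF=(1 − 43/2457·(0))/(1+43/2457) = 2457/2500 ≈ 0.982800
step 2 [1y] swap r/2=621/19207: DF=(1 − 621/19207·(0.982800))/(1+621/19207) = 9379/10000 ≈ 0.937900
step 3 [1.5y] bond c/2=3/100: DF=(50019/50000 − 3/100·(0.982800+0.937900))/(1+3/100) = 9153/10000 ≈ 0.915300
step 4 [2y] swap r/2=83/2657: DF=(1 − 83/2657·(0.982800+0.937900+0.915300))/(1+83/2657) = 4419/5000 ≈ 0.883800
step 5 [2.5y] bond c/2=7/400: DF=(1864013/2000000 − 7/400·(0.982800+0.937900+0.915300+0.883800))/(1+7/400) = 213/250 ≈ 0.852000
step 6 [3y] zero: DF = P = 513/625 ≈ 0.820800
step 7 [3.5y] bond c/2=7/800: DF=(6747133/8000000 − 7/800·(0.982800+0.937900+0.915300+0.883800+0.852000+0.820800))/(1+7/800) = 7893/10000 ≈ 0.789300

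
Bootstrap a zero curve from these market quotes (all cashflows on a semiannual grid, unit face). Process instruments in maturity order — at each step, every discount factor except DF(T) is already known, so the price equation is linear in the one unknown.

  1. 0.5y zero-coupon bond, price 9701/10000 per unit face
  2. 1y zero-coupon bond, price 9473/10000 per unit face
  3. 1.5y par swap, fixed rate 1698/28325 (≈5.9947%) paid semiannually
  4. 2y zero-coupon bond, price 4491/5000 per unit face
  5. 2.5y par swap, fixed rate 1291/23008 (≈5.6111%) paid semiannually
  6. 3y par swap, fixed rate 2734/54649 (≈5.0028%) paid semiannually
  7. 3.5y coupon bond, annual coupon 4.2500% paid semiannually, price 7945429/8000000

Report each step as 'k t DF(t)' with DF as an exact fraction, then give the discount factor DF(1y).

1 1/2 9701/10000
2 1 9473/10000
3 3/2 9151/10000
4 2 4491/5000
5 5/2 8709/10000
6 3 8633/10000
7 7/2 2147/2500
DF(1y) = 9473/10000 ≈ 0.947300

step 1 [0.5y] zero: DF = P = 9701/10000 ≈ 0.970100
step 2 [1y] zero: DF = P = 9473/10000 ≈ 0.947300
step 3 [1.5y] swap r/2=849/28325: DF=(1 − 849/28325·(0.970100+0.947300))/(1+849/28325) = 9151/10000 ≈ 0.915100
step 4 [2y] zero: DF = P = 4491/5000 ≈ 0.898200
step 5 [2.5y] swap r/2=1291/46016: DF=(1 − 1291/46016·(0.970100+0.947300+0.915100+0.898200))/(1+1291/46016) = 8709/10000 ≈ 0.870900
step 6 [3y] swap r/2=1367/54649: DF=(1 − 1367/54649·(0.970100+0.947300+0.915100+0.898200+0.870900))/(1+1367/54649) = 8633/10000 ≈ 0.863300
step 7 [3.5y] bond c/2=17/800: DF=(7945429/8000000 − 17/800·(0.970100+0.947300+0.915100+0.898200+0.870900+0.863300))/(1+17/800) = 2147/2500 ≈ 0.858800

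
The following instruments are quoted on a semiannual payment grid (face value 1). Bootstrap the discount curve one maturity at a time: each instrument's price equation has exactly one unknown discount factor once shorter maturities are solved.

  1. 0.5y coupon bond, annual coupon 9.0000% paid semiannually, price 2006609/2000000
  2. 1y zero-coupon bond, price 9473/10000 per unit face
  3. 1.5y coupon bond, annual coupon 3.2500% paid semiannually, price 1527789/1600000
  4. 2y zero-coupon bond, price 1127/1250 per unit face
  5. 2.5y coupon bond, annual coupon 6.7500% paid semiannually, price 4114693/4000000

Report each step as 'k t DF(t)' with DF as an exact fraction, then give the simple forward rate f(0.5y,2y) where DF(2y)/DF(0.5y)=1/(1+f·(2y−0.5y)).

step 1 [0.5y] bond c/2=9/200: DF=(2006609/2000000 − 9/200·(0))/(1+9/200) = 9601/10000 ≈ 0.960100
step 2 [1y] zero: DF = P = 9473/10000 ≈ 0.947300
step 3 [1.5y] bond c/2=13/800: DF=(1527789/1600000 − 13/800·(0.960100+0.947300))/(1+13/800) = 9091/10000 ≈ 0.909100
step 4 [2y] zero: DF = P = 1127/1250 ≈ 0.901600
step 5 [2.5y] bond c/2=27/800: DF=(4114693/4000000 − 27/800·(0.960100+0.947300+0.909100+0.901600))/(1+27/800) = 8737/10000 ≈ 0.873700

1 1/2 9601/10000
2 1 9473/10000
3 3/2 9091/10000
4 2 1127/1250
5 5/2 8737/10000
f(0.5y,2y) = ((9601/10000)/(1127/1250) − 1)/(3/2) = 195/4508 ≈ 4.3256%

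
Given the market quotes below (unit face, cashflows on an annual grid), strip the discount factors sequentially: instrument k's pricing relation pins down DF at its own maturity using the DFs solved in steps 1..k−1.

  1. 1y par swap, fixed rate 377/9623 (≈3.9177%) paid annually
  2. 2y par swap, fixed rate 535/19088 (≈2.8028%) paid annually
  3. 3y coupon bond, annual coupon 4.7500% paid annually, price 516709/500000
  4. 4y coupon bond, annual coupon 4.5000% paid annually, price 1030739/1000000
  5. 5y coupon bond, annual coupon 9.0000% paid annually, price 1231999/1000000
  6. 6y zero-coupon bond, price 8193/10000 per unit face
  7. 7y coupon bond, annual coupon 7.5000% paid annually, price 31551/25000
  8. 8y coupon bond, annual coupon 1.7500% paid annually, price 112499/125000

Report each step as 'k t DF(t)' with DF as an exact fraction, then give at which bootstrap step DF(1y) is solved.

step 1 [1y] swap r/1=377/9623: DF=(1 − 377/9623·(0))/(1+377/9623) = 9623/10000 ≈ 0.962300
step 2 [2y] swap r/1=535/19088: DF=(1 − 535/19088·(0.962300))/(1+535/19088) = 1893/2000 ≈ 0.946500
step 3 [3y] bond c/1=19/400: DF=(516709/500000 − 19/400·(0.962300+0.946500))/(1+19/400) = 9/10 ≈ 0.900000
step 4 [4y] bond c/1=9/200: DF=(1030739/1000000 − 9/200·(0.962300+0.946500+0.900000))/(1+9/200) = 4327/5000 ≈ 0.865400
step 5 [5y] bond c/1=9/100: DF=(1231999/1000000 − 9/100·(0.962300+0.946500+0.900000+0.865400))/(1+9/100) = 8269/10000 ≈ 0.826900
step 6 [6y] zero: DF = P = 8193/10000 ≈ 0.819300
step 7 [7y] bond c/1=3/40: DF=(31551/25000 − 3/40·(0.962300+0.946500+0.900000+0.865400+0.826900+0.819300))/(1+3/40) = 2007/2500 ≈ 0.802800
step 8 [8y] bond c/1=7/400: DF=(112499/125000 − 7/400·(0.962300+0.946500+0.900000+0.865400+0.826900+0.819300+0.802800))/(1+7/400) = 487/625 ≈ 0.779200

1 1 9623/10000
2 2 1893/2000
3 3 9/10
4 4 4327/5000
5 5 8269/10000
6 6 8193/10000
7 7 2007/2500
8 8 487/625
DF(1y) is solved at step 1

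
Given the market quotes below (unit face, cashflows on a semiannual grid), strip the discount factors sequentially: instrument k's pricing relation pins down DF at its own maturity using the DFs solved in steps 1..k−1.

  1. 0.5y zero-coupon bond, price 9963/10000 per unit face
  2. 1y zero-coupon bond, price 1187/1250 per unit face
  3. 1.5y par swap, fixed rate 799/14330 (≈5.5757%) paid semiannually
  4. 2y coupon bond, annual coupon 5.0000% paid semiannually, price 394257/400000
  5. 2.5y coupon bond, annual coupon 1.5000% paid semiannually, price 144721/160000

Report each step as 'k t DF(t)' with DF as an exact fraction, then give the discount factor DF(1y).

1 1/2 9963/10000
2 1 1187/1250
3 3/2 9201/10000
4 2 8917/10000
5 5/2 4349/5000
DF(1y) = 1187/1250 ≈ 0.949600

step 1 [0.5y] zero: DF = P = 9963/10000 ≈ 0.996300
step 2 [1y] zero: DF = P = 1187/1250 ≈ 0.949600
step 3 [1.5y] swap r/2=799/28660: DF=(1 − 799/28660·(0.996300+0.949600))/(1+799/28660) = 9201/10000 ≈ 0.920100
step 4 [2y] bond c/2=1/40: DF=(394257/400000 − 1/40·(0.996300+0.949600+0.920100))/(1+1/40) = 8917/10000 ≈ 0.891700
step 5 [2.5y] bond c/2=3/400: DF=(144721/160000 − 3/400·(0.996300+0.949600+0.920100+0.891700))/(1+3/400) = 4349/5000 ≈ 0.869800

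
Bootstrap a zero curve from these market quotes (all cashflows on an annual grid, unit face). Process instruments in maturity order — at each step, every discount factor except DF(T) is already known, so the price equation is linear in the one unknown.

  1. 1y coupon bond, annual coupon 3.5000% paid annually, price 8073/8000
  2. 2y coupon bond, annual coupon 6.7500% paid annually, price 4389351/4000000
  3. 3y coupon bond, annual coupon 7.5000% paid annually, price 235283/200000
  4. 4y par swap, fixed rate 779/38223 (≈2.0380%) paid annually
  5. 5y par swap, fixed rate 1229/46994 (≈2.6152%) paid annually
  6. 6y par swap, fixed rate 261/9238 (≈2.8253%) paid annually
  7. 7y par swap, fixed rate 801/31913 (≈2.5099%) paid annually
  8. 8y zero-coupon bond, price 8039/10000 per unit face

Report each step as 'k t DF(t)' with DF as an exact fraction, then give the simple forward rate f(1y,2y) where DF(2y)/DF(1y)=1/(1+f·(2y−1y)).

1 1 39/40
2 2 9663/10000
3 3 9589/10000
4 4 9221/10000
5 5 8771/10000
6 6 4217/5000
7 7 4199/5000
8 8 8039/10000
f(1y,2y) = ((39/40)/(9663/10000) − 1)/(1) = 29/3221 ≈ 0.9003%

step 1 [1y] bond c/1=7/200: DF=(8073/8000 − 7/200·(0))/(1+7/200) = 39/40 ≈ 0.975000
step 2 [2y] bond c/1=27/400: DF=(4389351/4000000 − 27/400·(0.975000))/(1+27/400) = 9663/10000 ≈ 0.966300
step 3 [3y] bond c/1=3/40: DF=(235283/200000 − 3/40·(0.975000+0.966300))/(1+3/40) = 9589/10000 ≈ 0.958900
step 4 [4y] swap r/1=779/38223: DF=(1 − 779/38223·(0.975000+0.966300+0.958900))/(1+779/38223) = 9221/10000 ≈ 0.922100
step 5 [5y] swap r/1=1229/46994: DF=(1 − 1229/46994·(0.975000+0.966300+0.958900+0.922100))/(1+1229/46994) = 8771/10000 ≈ 0.877100
step 6 [6y] swap r/1=261/9238: DF=(1 − 261/9238·(0.975000+0.966300+0.958900+0.922100+0.877100))/(1+261/9238) = 4217/5000 ≈ 0.843400
step 7 [7y] swap r/1=801/31913: DF=(1 − 801/31913·(0.975000+0.966300+0.958900+0.922100+0.877100+0.843400))/(1+801/31913) = 4199/5000 ≈ 0.839800
step 8 [8y] zero: DF = P = 8039/10000 ≈ 0.803900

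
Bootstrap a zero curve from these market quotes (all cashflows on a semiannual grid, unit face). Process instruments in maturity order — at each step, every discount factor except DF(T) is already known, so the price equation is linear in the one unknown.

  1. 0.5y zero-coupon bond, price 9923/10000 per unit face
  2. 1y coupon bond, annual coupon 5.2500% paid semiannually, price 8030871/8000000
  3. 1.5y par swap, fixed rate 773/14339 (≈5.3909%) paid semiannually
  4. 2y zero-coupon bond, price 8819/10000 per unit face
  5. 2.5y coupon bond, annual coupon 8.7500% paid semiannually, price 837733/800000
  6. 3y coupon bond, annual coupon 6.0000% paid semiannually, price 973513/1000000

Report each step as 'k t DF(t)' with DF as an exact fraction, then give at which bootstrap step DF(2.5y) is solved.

1 1/2 9923/10000
2 1 1191/1250
3 3/2 9227/10000
4 2 8819/10000
5 5/2 8461/10000
6 3 8113/10000
DF(2.5y) is solved at step 5

step 1 [0.5y] zero: DF = P = 9923/10000 ≈ 0.992300
step 2 [1y] bond c/2=21/800: DF=(8030871/8000000 − 21/800·(0.992300))/(1+21/800) = 1191/1250 ≈ 0.952800
step 3 [1.5y] swap r/2=773/28678: DF=(1 − 773/28678·(0.992300+0.952800))/(1+773/28678) = 9227/10000 ≈ 0.922700
step 4 [2y] zero: DF = P = 8819/10000 ≈ 0.881900
step 5 [2.5y] bond c/2=7/160: DF=(837733/800000 − 7/160·(0.992300+0.952800+0.922700+0.881900))/(1+7/160) = 8461/10000 ≈ 0.846100
step 6 [3y] bond c/2=3/100: DF=(973513/1000000 − 3/100·(0.992300+0.952800+0.922700+0.881900+0.846100))/(1+3/100) = 8113/10000 ≈ 0.811300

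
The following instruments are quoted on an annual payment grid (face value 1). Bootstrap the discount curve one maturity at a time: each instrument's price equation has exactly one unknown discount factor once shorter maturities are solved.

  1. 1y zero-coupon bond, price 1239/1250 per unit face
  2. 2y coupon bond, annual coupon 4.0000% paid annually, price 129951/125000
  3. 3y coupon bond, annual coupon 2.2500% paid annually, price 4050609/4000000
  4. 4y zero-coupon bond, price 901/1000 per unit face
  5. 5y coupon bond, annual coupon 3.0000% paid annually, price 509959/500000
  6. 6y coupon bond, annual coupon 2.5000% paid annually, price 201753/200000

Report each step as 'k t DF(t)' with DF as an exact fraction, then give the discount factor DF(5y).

step 1 [1y] zero: DF = P = 1239/1250 ≈ 0.991200
step 2 [2y] bond c/1=1/25: DF=(129951/125000 − 1/25·(0.991200))/(1+1/25) = 1923/2000 ≈ 0.961500
step 3 [3y] bond c/1=9/400: DF=(4050609/4000000 − 9/400·(0.991200+0.961500))/(1+9/400) = 4737/5000 ≈ 0.947400
step 4 [4y] zero: DF = P = 901/1000 ≈ 0.901000
step 5 [5y] bond c/1=3/100: DF=(509959/500000 − 3/100·(0.991200+0.961500+0.947400+0.901000))/(1+3/100) = 1759/2000 ≈ 0.879500
step 6 [6y] bond c/1=1/40: DF=(201753/200000 − 1/40·(0.991200+0.961500+0.947400+0.901000+0.879500))/(1+1/40) = 87/100 ≈ 0.870000

1 1 1239/1250
2 2 1923/2000
3 3 4737/5000
4 4 901/1000
5 5 1759/2000
6 6 87/100
DF(5y) = 1759/2000 ≈ 0.879500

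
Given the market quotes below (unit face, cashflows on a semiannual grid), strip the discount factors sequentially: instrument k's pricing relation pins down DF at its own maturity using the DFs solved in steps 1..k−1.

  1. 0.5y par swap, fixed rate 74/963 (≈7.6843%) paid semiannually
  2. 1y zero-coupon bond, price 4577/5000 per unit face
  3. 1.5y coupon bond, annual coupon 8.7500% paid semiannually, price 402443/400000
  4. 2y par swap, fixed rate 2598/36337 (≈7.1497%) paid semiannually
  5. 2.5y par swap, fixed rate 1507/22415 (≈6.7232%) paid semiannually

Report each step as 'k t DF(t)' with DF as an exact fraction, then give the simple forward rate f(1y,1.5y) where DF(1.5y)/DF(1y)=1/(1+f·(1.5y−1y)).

step 1 [0.5y] swap r/2=37/963: DF=(1 − 37/963·(0))/(1+37/963) = 963/1000 ≈ 0.963000
step 2 [1y] zero: DF = P = 4577/5000 ≈ 0.915400
step 3 [1.5y] bond c/2=7/160: DF=(402443/400000 − 7/160·(0.963000+0.915400))/(1+7/160) = 2213/2500 ≈ 0.885200
step 4 [2y] swap r/2=1299/36337: DF=(1 − 1299/36337·(0.963000+0.915400+0.885200))/(1+1299/36337) = 8701/10000 ≈ 0.870100
step 5 [2.5y] swap r/2=1507/44830: DF=(1 − 1507/44830·(0.963000+0.915400+0.885200+0.870100))/(1+1507/44830) = 8493/10000 ≈ 0.849300

1 1/2 963/1000
2 1 4577/5000
3 3/2 2213/2500
4 2 8701/10000
5 5/2 8493/10000
f(1y,1.5y) = ((4577/5000)/(2213/2500) − 1)/(1/2) = 151/2213 ≈ 6.8233%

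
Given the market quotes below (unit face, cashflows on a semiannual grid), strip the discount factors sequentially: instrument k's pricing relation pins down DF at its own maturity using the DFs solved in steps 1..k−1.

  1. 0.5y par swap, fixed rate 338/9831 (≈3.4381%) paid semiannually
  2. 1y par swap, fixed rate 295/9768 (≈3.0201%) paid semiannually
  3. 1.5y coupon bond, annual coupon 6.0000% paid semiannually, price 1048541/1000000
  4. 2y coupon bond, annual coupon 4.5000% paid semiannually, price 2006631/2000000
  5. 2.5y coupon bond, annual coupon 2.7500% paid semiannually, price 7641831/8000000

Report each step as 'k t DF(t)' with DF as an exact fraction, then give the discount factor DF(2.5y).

step 1 [0.5y] swap r/2=169/9831: DF=(1 − 169/9831·(0))/(1+169/9831) = 9831/10000 ≈ 0.983100
step 2 [1y] swap r/2=295/19536: DF=(1 − 295/19536·(0.983100))/(1+295/19536) = 1941/2000 ≈ 0.970500
step 3 [1.5y] bond c/2=3/100: DF=(1048541/1000000 − 3/100·(0.983100+0.970500))/(1+3/100) = 9611/10000 ≈ 0.961100
step 4 [2y] bond c/2=9/400: DF=(2006631/2000000 − 9/400·(0.983100+0.970500+0.961100))/(1+9/400) = 9171/10000 ≈ 0.917100
step 5 [2.5y] bond c/2=11/800: DF=(7641831/8000000 − 11/800·(0.983100+0.970500+0.961100+0.917100))/(1+11/800) = 8903/10000 ≈ 0.890300

1 1/2 9831/10000
2 1 1941/2000
3 3/2 9611/10000
4 2 9171/10000
5 5/2 8903/10000
DF(2.5y) = 8903/10000 ≈ 0.890300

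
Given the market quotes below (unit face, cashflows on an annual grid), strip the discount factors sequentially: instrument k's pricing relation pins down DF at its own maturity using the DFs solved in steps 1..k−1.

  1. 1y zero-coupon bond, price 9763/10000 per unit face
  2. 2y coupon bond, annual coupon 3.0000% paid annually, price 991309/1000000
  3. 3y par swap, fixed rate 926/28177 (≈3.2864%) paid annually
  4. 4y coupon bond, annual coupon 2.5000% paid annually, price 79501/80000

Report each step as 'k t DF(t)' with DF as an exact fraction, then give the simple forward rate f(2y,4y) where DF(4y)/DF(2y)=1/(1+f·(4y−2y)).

step 1 [1y] zero: DF = P = 9763/10000 ≈ 0.976300
step 2 [2y] bond c/1=3/100: DF=(991309/1000000 − 3/100·(0.976300))/(1+3/100) = 467/500 ≈ 0.934000
step 3 [3y] swap r/1=926/28177: DF=(1 − 926/28177·(0.976300+0.934000))/(1+926/28177) = 4537/5000 ≈ 0.907400
step 4 [4y] bond c/1=1/40: DF=(79501/80000 − 1/40·(0.976300+0.934000+0.907400))/(1+1/40) = 563/625 ≈ 0.900800

1 1 9763/10000
2 2 467/500
3 3 4537/5000
4 4 563/625
f(2y,4y) = ((467/500)/(563/625) − 1)/(2) = 83/4504 ≈ 1.8428%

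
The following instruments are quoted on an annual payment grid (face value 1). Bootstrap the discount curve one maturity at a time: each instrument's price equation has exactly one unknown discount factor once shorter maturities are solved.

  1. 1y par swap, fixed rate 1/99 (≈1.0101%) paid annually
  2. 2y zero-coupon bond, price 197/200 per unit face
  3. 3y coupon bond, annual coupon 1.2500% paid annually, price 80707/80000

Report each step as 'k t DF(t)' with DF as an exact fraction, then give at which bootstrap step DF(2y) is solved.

step 1 [1y] swap r/1=1/99: DF=(1 − 1/99·(0))/(1+1/99) = 99/100 ≈ 0.990000
step 2 [2y] zero: DF = P = 197/200 ≈ 0.985000
step 3 [3y] bond c/1=1/80: DF=(80707/80000 − 1/80·(0.990000+0.985000))/(1+1/80) = 243/250 ≈ 0.972000

1 1 99/100
2 2 197/200
3 3 243/250
DF(2y) is solved at step 2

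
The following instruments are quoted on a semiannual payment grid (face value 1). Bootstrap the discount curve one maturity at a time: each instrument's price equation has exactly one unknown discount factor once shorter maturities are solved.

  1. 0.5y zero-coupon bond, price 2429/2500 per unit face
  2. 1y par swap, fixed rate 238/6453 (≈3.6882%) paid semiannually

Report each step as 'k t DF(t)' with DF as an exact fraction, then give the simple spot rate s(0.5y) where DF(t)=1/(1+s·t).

1 1/2 2429/2500
2 1 9643/10000
s(0.5y) = (1/(2429/2500) − 1)/(1/2) = 142/2429 ≈ 5.8460%

step 1 [0.5y] zero: DF = P = 2429/2500 ≈ 0.971600
step 2 [1y] swap r/2=119/6453: DF=(1 − 119/6453·(0.971600))/(1+119/6453) = 9643/10000 ≈ 0.964300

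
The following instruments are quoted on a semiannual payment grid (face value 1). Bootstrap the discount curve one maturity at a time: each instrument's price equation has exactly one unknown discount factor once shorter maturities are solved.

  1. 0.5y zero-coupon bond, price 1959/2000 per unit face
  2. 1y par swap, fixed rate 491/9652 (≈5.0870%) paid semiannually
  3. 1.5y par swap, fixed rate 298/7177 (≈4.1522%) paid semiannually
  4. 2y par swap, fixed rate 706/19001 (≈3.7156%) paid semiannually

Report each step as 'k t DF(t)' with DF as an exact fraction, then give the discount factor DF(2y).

1 1/2 1959/2000
2 1 9509/10000
3 3/2 2351/2500
4 2 4647/5000
DF(2y) = 4647/5000 ≈ 0.929400

step 1 [0.5y] zero: DF = P = 1959/2000 ≈ 0.979500
step 2 [1y] swap r/2=491/19304: DF=(1 − 491/19304·(0.979500))/(1+491/19304) = 9509/10000 ≈ 0.950900
step 3 [1.5y] swap r/2=149/7177: DF=(1 − 149/7177·(0.979500+0.950900))/(1+149/7177) = 2351/2500 ≈ 0.940400
step 4 [2y] swap r/2=353/19001: DF=(1 − 353/19001·(0.979500+0.950900+0.940400))/(1+353/19001) = 4647/5000 ≈ 0.929400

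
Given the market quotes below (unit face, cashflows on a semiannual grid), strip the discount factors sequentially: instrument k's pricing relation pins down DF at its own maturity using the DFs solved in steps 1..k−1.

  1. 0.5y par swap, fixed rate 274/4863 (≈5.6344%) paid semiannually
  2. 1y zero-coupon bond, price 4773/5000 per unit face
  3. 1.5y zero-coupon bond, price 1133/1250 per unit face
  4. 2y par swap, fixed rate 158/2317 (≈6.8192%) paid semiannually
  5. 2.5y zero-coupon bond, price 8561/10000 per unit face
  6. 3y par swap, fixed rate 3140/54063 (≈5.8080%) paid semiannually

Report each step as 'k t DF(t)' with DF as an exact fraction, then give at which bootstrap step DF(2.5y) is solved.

step 1 [0.5y] swap r/2=137/4863: DF=(1 − 137/4863·(0))/(1+137/4863) = 4863/5000 ≈ 0.972600
step 2 [1y] zero: DF = P = 4773/5000 ≈ 0.954600
step 3 [1.5y] zero: DF = P = 1133/1250 ≈ 0.906400
step 4 [2y] swap r/2=79/2317: DF=(1 − 79/2317·(0.972600+0.954600+0.906400))/(1+79/2317) = 546/625 ≈ 0.873600
step 5 [2.5y] zero: DF = P = 8561/10000 ≈ 0.856100
step 6 [3y] swap r/2=1570/54063: DF=(1 − 1570/54063·(0.972600+0.954600+0.906400+0.873600+0.856100))/(1+1570/54063) = 843/1000 ≈ 0.843000

1 1/2 4863/5000
2 1 4773/5000
3 3/2 1133/1250
4 2 546/625
5 5/2 8561/10000
6 3 843/1000
DF(2.5y) is solved at step 5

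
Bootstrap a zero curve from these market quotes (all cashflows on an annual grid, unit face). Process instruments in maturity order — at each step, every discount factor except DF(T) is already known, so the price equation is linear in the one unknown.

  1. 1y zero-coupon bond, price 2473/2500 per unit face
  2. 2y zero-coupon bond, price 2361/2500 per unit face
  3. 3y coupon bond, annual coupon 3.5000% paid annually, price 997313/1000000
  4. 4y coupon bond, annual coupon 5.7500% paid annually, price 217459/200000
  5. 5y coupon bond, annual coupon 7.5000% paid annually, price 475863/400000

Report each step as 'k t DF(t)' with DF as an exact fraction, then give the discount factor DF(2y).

step 1 [1y] zero: DF = P = 2473/2500 ≈ 0.989200
step 2 [2y] zero: DF = P = 2361/2500 ≈ 0.944400
step 3 [3y] bond c/1=7/200: DF=(997313/1000000 − 7/200·(0.989200+0.944400))/(1+7/200) = 4491/5000 ≈ 0.898200
step 4 [4y] bond c/1=23/400: DF=(217459/200000 − 23/400·(0.989200+0.944400+0.898200))/(1+23/400) = 4371/5000 ≈ 0.874200
step 5 [5y] bond c/1=3/40: DF=(475863/400000 − 3/40·(0.989200+0.944400+0.898200+0.874200))/(1+3/40) = 8481/10000 ≈ 0.848100

1 1 2473/2500
2 2 2361/2500
3 3 4491/5000
4 4 4371/5000
5 5 8481/10000
DF(2y) = 2361/2500 ≈ 0.944400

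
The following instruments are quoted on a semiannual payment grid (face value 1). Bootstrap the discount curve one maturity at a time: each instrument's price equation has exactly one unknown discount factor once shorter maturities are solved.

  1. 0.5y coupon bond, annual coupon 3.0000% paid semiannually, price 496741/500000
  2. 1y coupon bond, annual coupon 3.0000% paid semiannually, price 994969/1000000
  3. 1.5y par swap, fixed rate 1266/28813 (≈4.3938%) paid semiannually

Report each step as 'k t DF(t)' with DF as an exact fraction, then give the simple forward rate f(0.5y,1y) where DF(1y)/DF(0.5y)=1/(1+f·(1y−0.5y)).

step 1 [0.5y] bond c/2=3/200: DF=(496741/500000 − 3/200·(0))/(1+3/200) = 2447/2500 ≈ 0.978800
step 2 [1y] bond c/2=3/200: DF=(994969/1000000 − 3/200·(0.978800))/(1+3/200) = 4829/5000 ≈ 0.965800
step 3 [1.5y] swap r/2=633/28813: DF=(1 − 633/28813·(0.978800+0.965800))/(1+633/28813) = 9367/10000 ≈ 0.936700

1 1/2 2447/2500
2 1 4829/5000
3 3/2 9367/10000
f(0.5y,1y) = ((2447/2500)/(4829/5000) − 1)/(1/2) = 130/4829 ≈ 2.6921%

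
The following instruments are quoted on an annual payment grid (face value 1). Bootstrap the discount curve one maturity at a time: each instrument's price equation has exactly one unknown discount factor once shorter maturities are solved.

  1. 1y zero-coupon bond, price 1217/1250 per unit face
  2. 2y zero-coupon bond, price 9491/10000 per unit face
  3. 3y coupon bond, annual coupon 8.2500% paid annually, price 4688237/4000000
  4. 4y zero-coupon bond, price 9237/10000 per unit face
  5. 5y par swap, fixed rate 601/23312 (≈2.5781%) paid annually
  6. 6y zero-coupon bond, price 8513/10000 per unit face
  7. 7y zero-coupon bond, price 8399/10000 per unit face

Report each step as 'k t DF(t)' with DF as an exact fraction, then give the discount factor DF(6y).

1 1 1217/1250
2 2 9491/10000
3 3 4681/5000
4 4 9237/10000
5 5 4399/5000
6 6 8513/10000
7 7 8399/10000
DF(6y) = 8513/10000 ≈ 0.851300

step 1 [1y] zero: DF = P = 1217/1250 ≈ 0.973600
step 2 [2y] zero: DF = P = 9491/10000 ≈ 0.949100
step 3 [3y] bond c/1=33/400: DF=(4688237/4000000 − 33/400·(0.973600+0.949100))/(1+33/400) = 4681/5000 ≈ 0.936200
step 4 [4y] zero: DF = P = 9237/10000 ≈ 0.923700
step 5 [5y] swap r/1=601/23312: DF=(1 − 601/23312·(0.973600+0.949100+0.936200+0.923700))/(1+601/23312) = 4399/5000 ≈ 0.879800
step 6 [6y] zero: DF = P = 8513/10000 ≈ 0.851300
step 7 [7y] zero: DF = P = 8399/10000 ≈ 0.839900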